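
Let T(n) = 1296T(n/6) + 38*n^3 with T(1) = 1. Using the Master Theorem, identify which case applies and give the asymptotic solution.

a=1296, b=6, f(n)=38*n^3.
log_6(1296) = 4 > 3.
Since f(n) = O(n^3) is polynomially smaller than n^4, Case 1 applies.
T(n) = Theta(n^4).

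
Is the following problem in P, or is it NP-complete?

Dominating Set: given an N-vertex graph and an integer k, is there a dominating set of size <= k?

This problem is NP-complete: reduces from Set Cover (with k part of the input).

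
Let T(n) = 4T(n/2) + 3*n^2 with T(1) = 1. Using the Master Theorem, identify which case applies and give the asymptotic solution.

a=4, b=2, f(n)=3*n^2.
log_2(4) = 2, so n^(log_b(a)) = n^2.
f(n) = Theta(n^2), so Case 2 applies.
T(n) = Theta(n^2 log n).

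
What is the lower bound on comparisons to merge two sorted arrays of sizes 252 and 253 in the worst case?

Adversary: with |252 - 253| <= 1 the inputs can be fully interleaved so that every adjacent pair in the merged output comes from different arrays. Then each of the 504 adjacent pairs must be directly compared, or the algorithm cannot determine their relative order. Standard merge meets this bound.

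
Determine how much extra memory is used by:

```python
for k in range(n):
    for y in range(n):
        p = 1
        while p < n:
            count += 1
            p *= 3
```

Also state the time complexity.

Space complexity: O(1).
Only a constant amount of auxiliary storage is used; nothing grows with n.
Time complexity: O(n^2 log n).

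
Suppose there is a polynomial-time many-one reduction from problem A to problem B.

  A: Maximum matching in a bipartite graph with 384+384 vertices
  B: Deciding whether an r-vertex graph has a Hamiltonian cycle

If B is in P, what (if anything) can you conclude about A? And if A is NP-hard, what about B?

A poly-time reduction A <=_p B means any A-instance can be transformed to a B-instance in poly time.
If B is in P: compose the reduction with B's poly-time algorithm to solve A in poly time, so A is in P.
If A is NP-hard: every NP problem reduces to A, which reduces to B; composing reductions, every NP problem reduces to B, so B is NP-hard.
(Here in fact A is P and B is NP-complete.)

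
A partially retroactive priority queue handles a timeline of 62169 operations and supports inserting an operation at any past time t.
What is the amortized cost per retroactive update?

Partially retroactive priority queues (Demaine-Iacono-Langerman) allow updates at past times with queries only at the present. With a balanced BST over the m = 62169 timeline events tracking bridges, each retroactive insert or delete is O(log m) amortized.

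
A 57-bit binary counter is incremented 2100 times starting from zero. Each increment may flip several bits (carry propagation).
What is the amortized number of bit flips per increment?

Bit i flips on every 2^i-th increment, so over 2100 increments bit i flips floor(2100/2^i) times. Summing over i: total flips < 2 * 2100. Amortized: < 2 = O(1) per increment.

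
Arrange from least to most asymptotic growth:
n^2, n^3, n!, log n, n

Ordered by growth rate: log n < n < n^2 < n^3 < n!.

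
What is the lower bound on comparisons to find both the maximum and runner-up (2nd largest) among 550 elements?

Lower bound: finding the max needs 550-1 comparisons. By an adversary weight-doubling argument, the maximum element must personally win at least ceil(log_2(550)) = 10 comparisons in any correct algorithm. The 2nd largest is among those 10 direct losers, and distinguishing it requires 10-1 more comparisons. Total >= 550-1 + 10-1 = 558. A balanced tournament achieves this bound exactly.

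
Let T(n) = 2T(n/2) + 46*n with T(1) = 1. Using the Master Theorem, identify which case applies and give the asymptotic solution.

a=2, b=2, f(n)=46*n.
log_2(2) = 1, so n^(log_b(a)) = n.
f(n) = Theta(n), so Case 2 applies.
T(n) = Theta(n log n).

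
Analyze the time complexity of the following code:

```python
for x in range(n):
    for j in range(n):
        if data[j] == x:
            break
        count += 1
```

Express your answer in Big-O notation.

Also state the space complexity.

Time complexity: O(n^2).
Space complexity: O(1).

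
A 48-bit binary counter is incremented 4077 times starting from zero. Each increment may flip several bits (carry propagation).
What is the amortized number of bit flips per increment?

Bit i flips on every 2^i-th increment, so over 4077 increments bit i flips floor(4077/2^i) times. Summing over i: total flips < 2 * 4077. Amortized: < 2 = O(1) per increment.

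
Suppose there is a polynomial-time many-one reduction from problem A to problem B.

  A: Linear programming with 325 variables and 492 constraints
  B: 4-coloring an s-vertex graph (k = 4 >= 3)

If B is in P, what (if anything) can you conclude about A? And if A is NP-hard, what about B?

A poly-time reduction A <=_p B means any A-instance can be transformed to a B-instance in poly time.
If B is in P: compose the reduction with B's poly-time algorithm to solve A in poly time, so A is in P.
If A is NP-hard: every NP problem reduces to A, which reduces to B; composing reductions, every NP problem reduces to B, so B is NP-hard.
(Here in fact A is P and B is NP-complete.)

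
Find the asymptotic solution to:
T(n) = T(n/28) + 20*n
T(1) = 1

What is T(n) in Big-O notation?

Geometric series: 20*n*(1 + 1/28 + 1/28^2 + ...) = O(n). T(n) = O(n).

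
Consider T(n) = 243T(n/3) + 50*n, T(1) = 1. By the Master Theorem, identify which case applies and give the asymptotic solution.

a=243, b=3, f(n)=50*n.
log_3(243) = 5 > 1.
Since f(n) = O(n^1) is polynomially smaller than n^5, Case 1 applies.
T(n) = Theta(n^5).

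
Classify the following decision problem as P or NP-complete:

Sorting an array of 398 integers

This problem is in P: merge sort runs in O(n log n).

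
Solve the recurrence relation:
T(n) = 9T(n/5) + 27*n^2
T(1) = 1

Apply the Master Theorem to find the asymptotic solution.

a=9, b=5, f(n)=27*n^2. log_5(9) = 1.365 < 2. Case 3: T(n) = O(n^2).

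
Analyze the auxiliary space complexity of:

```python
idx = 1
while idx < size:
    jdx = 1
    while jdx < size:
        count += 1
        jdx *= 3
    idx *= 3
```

Space complexity: O(1).
Only a constant amount of auxiliary storage is used; nothing grows with n.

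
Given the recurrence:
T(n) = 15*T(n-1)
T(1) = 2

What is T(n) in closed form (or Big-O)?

Each step multiplies by 15. T(n) = T(1)*15^(n-1) = 2*15^(n-1).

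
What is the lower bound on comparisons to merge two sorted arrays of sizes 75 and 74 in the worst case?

Adversary: with |75 - 74| <= 1 the inputs can be fully interleaved so that every adjacent pair in the merged output comes from different arrays. Then each of the 148 adjacent pairs must be directly compared, or the algorithm cannot determine their relative order. Standard merge meets this bound.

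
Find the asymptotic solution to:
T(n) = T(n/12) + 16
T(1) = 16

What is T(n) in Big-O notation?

Each step divides n by 12 and adds 16. After log_12(n) steps, T(n) = O(log n).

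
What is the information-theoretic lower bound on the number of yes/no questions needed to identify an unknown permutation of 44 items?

There are 44! = 2658271574788448768043625811014615890319638528000000000 permutations. Each yes/no question gives at most 1 bit, so at least ceil(log_2(2658271574788448768043625811014615890319638528000000000)) = 181 questions are needed.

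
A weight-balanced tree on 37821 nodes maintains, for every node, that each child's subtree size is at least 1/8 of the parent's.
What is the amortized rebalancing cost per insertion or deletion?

With balance ratio 1/8, tree height is O(log_{8/1}(37821)) = O(log n). A rebalance at a node of size s costs O(s) but requires Omega(s) updates in that subtree to retrigger. Summed over the O(log n) ancestors of the touched leaf, amortized rebalancing is O(log n).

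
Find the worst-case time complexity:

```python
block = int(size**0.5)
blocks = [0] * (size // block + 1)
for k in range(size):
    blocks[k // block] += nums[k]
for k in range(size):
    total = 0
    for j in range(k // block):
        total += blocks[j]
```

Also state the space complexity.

Time complexity: O(n * sqrt(n)).
Space complexity: O(sqrt(n)).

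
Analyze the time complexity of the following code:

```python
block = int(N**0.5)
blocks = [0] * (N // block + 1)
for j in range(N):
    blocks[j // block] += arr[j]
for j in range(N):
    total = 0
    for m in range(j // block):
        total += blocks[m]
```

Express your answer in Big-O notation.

Time complexity: O(n * sqrt(n)).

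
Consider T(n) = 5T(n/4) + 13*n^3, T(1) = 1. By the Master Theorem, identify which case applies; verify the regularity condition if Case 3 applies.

a=5, b=4, f(n)=13*n^3.
log_4(5) = 1.161 < 3.
f(n) = Omega(n^(1.161+epsilon)) for some epsilon > 0, so Case 3 is the candidate.
Regularity: a*f(n/b) = 5*13*(n/4)^3 = (5/64)*13*n^3 <= c*f(n) with c = 5/64 < 1. Satisfied.
Case 3: T(n) = Theta(n^3).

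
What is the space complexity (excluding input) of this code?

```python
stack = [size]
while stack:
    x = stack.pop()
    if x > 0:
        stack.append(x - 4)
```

Space complexity: O(1).
Only a constant amount of auxiliary storage is used; nothing grows with n.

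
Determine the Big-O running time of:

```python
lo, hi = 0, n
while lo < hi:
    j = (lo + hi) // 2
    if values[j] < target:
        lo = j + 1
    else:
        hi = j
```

Time complexity: O(log n).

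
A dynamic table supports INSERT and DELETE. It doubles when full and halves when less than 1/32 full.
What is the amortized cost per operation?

Using potential function Phi = |2*num_items - table_size| when load > 1/2, and Phi = table_size/2 - num_items otherwise. The gap of 1/32 vs 1/2 for shrinking prevents thrashing. Both insert and delete have O(1) amortized cost.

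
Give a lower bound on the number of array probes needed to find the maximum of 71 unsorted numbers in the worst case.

Adversary: any unprobed cell could hold a value larger than everything seen so far. If fewer than 71 cells are probed, the adversary places the max in an unprobed cell. So all 71 cells must be examined; together with 71-1 comparisons this is tight.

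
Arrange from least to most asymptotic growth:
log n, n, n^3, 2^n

Ordered by growth rate: log n < n < n^3 < 2^n.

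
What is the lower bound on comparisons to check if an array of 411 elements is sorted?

To verify 411 elements are sorted, we must compare each consecutive pair. Skipping any pair allows an adversary to swap them. Therefore 410 comparisons are necessary and sufficient.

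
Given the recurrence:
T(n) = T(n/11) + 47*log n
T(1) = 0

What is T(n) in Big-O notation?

Each of the log_11(n) levels adds O(log n). T(n) = O(log^2 n).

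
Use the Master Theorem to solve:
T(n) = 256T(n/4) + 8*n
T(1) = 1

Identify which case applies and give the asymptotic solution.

a=256, b=4, f(n)=8*n.
log_4(256) = 4 > 1.
Since f(n) = O(n^1) is polynomially smaller than n^4, Case 1 applies.
T(n) = Theta(n^4).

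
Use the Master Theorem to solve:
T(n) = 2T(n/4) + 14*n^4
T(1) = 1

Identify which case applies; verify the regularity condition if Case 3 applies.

a=2, b=4, f(n)=14*n^4.
log_4(2) = 0.5 < 4.
f(n) = Omega(n^(0.5+epsilon)) for some epsilon > 0, so Case 3 is the candidate.
Regularity: a*f(n/b) = 2*14*(n/4)^4 = (2/256)*14*n^4 <= c*f(n) with c = 2/256 < 1. Satisfied.
Case 3: T(n) = Theta(n^4).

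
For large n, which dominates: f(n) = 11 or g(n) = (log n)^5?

g(n) = (log n)^5 grows faster: any unbounded function dominates a constant.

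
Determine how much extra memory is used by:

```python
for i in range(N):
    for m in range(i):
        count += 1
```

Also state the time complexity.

Space complexity: O(1).
Only a constant amount of auxiliary storage is used; nothing grows with n.
Time complexity: O(n^2).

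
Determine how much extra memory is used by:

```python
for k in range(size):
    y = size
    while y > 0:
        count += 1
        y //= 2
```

Space complexity: O(1).
Only a constant amount of auxiliary storage is used; nothing grows with n.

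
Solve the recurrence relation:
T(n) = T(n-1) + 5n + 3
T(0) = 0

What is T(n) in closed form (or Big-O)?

Dominant term in sum is 5*sum(i, i=1..n) = 5*n*(n+1)/2 = O(n^2).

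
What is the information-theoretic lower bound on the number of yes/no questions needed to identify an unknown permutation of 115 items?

There are 115! = 292509369349301569068815180481773552003419272043053514672100535242441942363589054622883930786268803187059211939585703515345785120071002251720730101703194015956992000000000000000000000000000 permutations. Each yes/no question gives at most 1 bit, so at least ceil(log_2(292509369349301569068815180481773552003419272043053514672100535242441942363589054622883930786268803187059211939585703515345785120071002251720730101703194015956992000000000000000000000000000)) = 627 questions are needed.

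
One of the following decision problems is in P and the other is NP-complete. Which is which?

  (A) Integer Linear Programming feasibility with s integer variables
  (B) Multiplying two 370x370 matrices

(A) is NP-complete: ILP feasibility is NP-complete (LP relaxation is in P).
(B) is P: the schoolbook algorithm runs in O(n^3).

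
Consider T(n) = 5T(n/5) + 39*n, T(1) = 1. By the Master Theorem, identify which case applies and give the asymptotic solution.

a=5, b=5, f(n)=39*n.
log_5(5) = 1, so n^(log_b(a)) = n.
f(n) = Theta(n), so Case 2 applies.
T(n) = Theta(n log n).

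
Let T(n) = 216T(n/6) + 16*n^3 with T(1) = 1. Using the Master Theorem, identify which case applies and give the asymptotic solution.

a=216, b=6, f(n)=16*n^3.
log_6(216) = 3, so n^(log_b(a)) = n^3.
f(n) = Theta(n^3), so Case 2 applies.
T(n) = Theta(n^3 log n).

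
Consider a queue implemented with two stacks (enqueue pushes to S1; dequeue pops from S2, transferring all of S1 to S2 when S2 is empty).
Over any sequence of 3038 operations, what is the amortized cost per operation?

Each element is pushed to S1 once, popped once, pushed to S2 once, and popped once: 4 unit operations over its lifetime. Over 3038 operations the total work is O(3038). Amortized O(1) per enqueue/dequeue.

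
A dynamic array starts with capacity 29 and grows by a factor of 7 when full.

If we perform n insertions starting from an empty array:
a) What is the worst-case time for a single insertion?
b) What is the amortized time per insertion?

(a) Worst-case single insertion: O(n) -- when the array is full at capacity c, the resize copies all c elements, and c can be Theta(n).
(b) Resizes happen at sizes 29, 203, 1421, ... Total copy cost for n insertions: 29 + 203 + ... = O(n) (geometric series with ratio 1/7). Amortized cost per insertion: O(n)/n = O(1).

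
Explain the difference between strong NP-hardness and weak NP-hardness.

A problem is strongly NP-hard if it remains NP-hard even when all numbers in the input are bounded by a polynomial in the input length. A weakly NP-hard problem admits a pseudopolynomial algorithm. Subset Sum is weakly NP-hard (has O(nW) DP). 3-SAT is strongly NP-hard (no numeric parameters).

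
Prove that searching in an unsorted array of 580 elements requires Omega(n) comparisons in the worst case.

An adversary can always place the target in the last position checked. Until all 580 positions are examined, the target might be in any unchecked position. Therefore 580 comparisons are necessary.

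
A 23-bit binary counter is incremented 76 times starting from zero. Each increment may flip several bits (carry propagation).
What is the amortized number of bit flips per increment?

Bit i flips on every 2^i-th increment, so over 76 increments bit i flips floor(76/2^i) times. Summing over i: total flips < 2 * 76. Amortized: < 2 = O(1) per increment.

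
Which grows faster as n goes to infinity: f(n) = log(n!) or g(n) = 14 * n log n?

f(n) = log(n!) and g(n) = 14 * n log n are Theta of each other: Stirling: log(n!) = n log n - n + O(log n) = Theta(n log n); the constant 14 doesn't change the Theta class.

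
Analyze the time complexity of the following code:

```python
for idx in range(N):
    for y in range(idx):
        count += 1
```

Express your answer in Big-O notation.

Time complexity: O(n^2).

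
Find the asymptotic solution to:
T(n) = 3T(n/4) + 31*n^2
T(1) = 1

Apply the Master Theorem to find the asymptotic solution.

a=3, b=4, f(n)=31*n^2. log_4(3) = 0.7925 < 2. Case 3: T(n) = O(n^2).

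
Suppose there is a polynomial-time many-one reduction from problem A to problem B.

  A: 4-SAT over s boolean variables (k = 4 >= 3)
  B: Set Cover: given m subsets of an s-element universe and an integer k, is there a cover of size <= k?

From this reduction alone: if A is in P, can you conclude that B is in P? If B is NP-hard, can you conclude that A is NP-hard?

A poly-time reduction A <=_p B transfers tractability DOWN (B easy => A easy) and hardness UP (A hard => B hard), not the reverse.
From A in P, the reduction alone does NOT give B in P: any problem in P trivially reduces to SAT, yet SAT is not known to be in P.
From B NP-hard, the reduction alone does NOT give A NP-hard: again, easy problems reduce to hard ones.
(Here in fact A is NP-complete and B is NP-complete.)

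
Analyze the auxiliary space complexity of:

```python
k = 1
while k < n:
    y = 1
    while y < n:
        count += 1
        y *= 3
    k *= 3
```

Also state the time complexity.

Space complexity: O(1).
Only a constant amount of auxiliary storage is used; nothing grows with n.
Time complexity: O(log^2 n).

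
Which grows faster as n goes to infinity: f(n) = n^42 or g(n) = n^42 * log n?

g(n) = n^42 * log n grows faster: extra log n factor -> infinity.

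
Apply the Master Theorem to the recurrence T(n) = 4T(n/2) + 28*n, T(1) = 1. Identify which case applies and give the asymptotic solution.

a=4, b=2, f(n)=28*n.
log_2(4) = 2 > 1.
Since f(n) = O(n^1) is polynomially smaller than n^2, Case 1 applies.
T(n) = Theta(n^2).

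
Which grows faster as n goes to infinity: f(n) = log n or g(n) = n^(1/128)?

g(n) = n^(1/128) grows faster: any positive power of n dominates log n.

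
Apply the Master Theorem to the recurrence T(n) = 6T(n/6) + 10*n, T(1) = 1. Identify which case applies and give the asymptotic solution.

a=6, b=6, f(n)=10*n.
log_6(6) = 1, so n^(log_b(a)) = n.
f(n) = Theta(n), so Case 2 applies.
T(n) = Theta(n log n).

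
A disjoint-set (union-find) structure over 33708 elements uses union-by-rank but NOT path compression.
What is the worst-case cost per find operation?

Union-by-rank alone keeps every tree's height <= log_2(33708) ~= 15.0. Each find traverses from a node to its root, costing O(height) = O(log n). Without path compression this bound is tight.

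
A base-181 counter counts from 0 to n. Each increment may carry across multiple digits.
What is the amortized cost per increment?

Digit at position i changes every 181^i increments. Total digit changes over n increments: n * 181/(181-1) = O(n). Amortized: O(1).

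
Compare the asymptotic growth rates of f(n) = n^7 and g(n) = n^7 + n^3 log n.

f(n) = n^7 and g(n) = n^7 + n^3 log n are Theta of each other: the lower-order n^3 log n term is o(n^7); both are Theta(n^7).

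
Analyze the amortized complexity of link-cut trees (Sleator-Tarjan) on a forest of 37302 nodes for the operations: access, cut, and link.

Link-cut trees represent the forest using splay trees over preferred paths. With potential Phi = sum over nodes of log(size of virtual subtree), each access on 37302 nodes is O(log 37302) = O(log n) amortized by the splay-tree access lemma. Cut and link are O(1) plus one access.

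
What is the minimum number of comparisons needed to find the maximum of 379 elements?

Finding the maximum requires 378 comparisons. Each comparison eliminates exactly one candidate. With 379 candidates, we need 378 eliminations.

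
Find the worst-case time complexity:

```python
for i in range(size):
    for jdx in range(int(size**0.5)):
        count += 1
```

Time complexity: O(n * sqrt(n)).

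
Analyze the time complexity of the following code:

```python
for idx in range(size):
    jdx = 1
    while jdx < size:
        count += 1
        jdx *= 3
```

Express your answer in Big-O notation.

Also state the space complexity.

Time complexity: O(n log n).
Space complexity: O(1).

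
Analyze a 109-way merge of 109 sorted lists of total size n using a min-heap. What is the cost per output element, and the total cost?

Maintain a min-heap of size 109 holding the current head of each list. Each output step does one extract-min (O(log 109)) and one insert of that list's next element (O(log 109)). Each of the n elements passes through the heap exactly once, so the total cost is O(n log 109), i.e. O(log 109) per output element.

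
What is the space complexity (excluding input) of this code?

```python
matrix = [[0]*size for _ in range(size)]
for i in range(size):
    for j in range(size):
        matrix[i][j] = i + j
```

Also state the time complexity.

Space complexity: O(n^2).
A 2D structure of size n x n is allocated.
Time complexity: O(n^2).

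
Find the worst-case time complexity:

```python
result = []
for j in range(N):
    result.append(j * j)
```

Time complexity: O(n).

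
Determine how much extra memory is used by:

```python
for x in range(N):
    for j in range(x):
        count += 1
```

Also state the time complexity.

Space complexity: O(1).
Only a constant amount of auxiliary storage is used; nothing grows with n.
Time complexity: O(n^2).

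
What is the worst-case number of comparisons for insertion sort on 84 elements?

Insertion sort on reverse-sorted input: 1 + 2 + ... + (84-1) = 3486 comparisons.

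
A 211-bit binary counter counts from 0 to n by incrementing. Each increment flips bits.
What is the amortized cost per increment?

Bit i flips every 2^i increments. Total flips over n increments: sum_{i=0}^{211} n/2^i < 2n. Amortized cost: 2n/n = O(1).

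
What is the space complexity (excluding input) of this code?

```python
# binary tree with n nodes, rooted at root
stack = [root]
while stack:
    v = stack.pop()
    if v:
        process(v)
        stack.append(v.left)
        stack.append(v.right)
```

Space complexity: O(n).
Auxiliary storage grows linearly with the input size n in the worst case.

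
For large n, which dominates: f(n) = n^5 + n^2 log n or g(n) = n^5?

f(n) = n^5 + n^2 log n and g(n) = n^5 are Theta of each other: the lower-order n^2 log n term is o(n^5); both are Theta(n^5).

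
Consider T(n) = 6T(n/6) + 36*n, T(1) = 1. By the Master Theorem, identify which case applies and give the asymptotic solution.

a=6, b=6, f(n)=36*n.
log_6(6) = 1, so n^(log_b(a)) = n.
f(n) = Theta(n), so Case 2 applies.
T(n) = Theta(n log n).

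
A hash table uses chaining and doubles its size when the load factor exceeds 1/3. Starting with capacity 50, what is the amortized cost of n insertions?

Rehashing occurs when load exceeds 1/3. Total rehash cost is geometric series summing to O(n). Each insertion itself is O(1). Amortized: O(1).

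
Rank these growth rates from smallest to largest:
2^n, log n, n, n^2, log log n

Ordered by growth rate: log log n < log n < n < n^2 < 2^n.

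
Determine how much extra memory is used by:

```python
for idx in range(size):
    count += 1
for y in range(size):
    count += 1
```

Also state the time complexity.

Space complexity: O(1).
Only a constant amount of auxiliary storage is used; nothing grows with n.
Time complexity: O(n).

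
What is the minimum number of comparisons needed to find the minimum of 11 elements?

Finding the minimum requires 10 comparisons, identical reasoning to finding the maximum. Each comparison eliminates one candidate.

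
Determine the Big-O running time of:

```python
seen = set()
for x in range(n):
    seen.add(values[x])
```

Time complexity: O(n).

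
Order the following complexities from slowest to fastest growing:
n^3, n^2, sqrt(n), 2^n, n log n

Ordered by growth rate: sqrt(n) < n log n < n^2 < n^3 < 2^n.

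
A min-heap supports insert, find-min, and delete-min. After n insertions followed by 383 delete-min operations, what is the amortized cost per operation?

Insert takes O(log n) worst case. Delete-min takes O(log n). Over a sequence of n inserts and 383 delete-mins, total cost is O((n + 383) log n). Amortized per operation: O(log n).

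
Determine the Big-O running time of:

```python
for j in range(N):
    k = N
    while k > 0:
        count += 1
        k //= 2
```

Time complexity: O(n log n).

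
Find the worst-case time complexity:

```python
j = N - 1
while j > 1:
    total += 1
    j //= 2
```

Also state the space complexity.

Time complexity: O(log n).
Space complexity: O(1).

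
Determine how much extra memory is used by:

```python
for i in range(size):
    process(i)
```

Space complexity: O(1).
Only a constant amount of auxiliary storage is used; nothing grows with n.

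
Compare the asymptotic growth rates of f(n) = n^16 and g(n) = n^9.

f(n) = n^16 grows faster: n^16/n^9 = n^7 -> infinity.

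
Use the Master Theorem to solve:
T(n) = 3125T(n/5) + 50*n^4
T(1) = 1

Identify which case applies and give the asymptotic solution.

a=3125, b=5, f(n)=50*n^4.
log_5(3125) = 5 > 4.
Since f(n) = O(n^4) is polynomially smaller than n^5, Case 1 applies.
T(n) = Theta(n^5).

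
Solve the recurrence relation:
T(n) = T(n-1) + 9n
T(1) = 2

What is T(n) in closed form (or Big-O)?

Unrolling: T(n) = 2 + 9*(2 + 3 + ... + n) = 2 + 9*(n(n+1)/2 - 1) = O(n^2).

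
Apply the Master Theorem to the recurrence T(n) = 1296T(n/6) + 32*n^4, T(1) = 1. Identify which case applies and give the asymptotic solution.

a=1296, b=6, f(n)=32*n^4.
log_6(1296) = 4, so n^(log_b(a)) = n^4.
f(n) = Theta(n^4), so Case 2 applies.
T(n) = Theta(n^4 log n).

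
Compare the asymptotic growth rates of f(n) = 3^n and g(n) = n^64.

f(n) = 3^n grows faster: any exponential with base > 1 dominates every polynomial.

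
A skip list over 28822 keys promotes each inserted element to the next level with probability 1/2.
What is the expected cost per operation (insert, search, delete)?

Expected number of levels is O(log_2(28822)) = O(log n). A search visits O(1) expected nodes per level over O(log n) levels. Insert/delete are a search plus O(1) pointer updates per level. Expected O(log n) per operation.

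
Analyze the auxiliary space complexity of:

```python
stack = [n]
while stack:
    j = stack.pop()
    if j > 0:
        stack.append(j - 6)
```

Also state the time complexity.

Space complexity: O(1).
Only a constant amount of auxiliary storage is used; nothing grows with n.
Time complexity: O(n).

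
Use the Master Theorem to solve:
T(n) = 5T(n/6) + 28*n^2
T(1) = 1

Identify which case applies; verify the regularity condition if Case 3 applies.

a=5, b=6, f(n)=28*n^2.
log_6(5) = 0.8982 < 2.
f(n) = Omega(n^(0.8982+epsilon)) for some epsilon > 0, so Case 3 is the candidate.
Regularity: a*f(n/b) = 5*28*(n/6)^2 = (5/36)*28*n^2 <= c*f(n) with c = 5/36 < 1. Satisfied.
Case 3: T(n) = Theta(n^2).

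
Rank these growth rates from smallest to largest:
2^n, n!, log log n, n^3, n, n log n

Ordered by growth rate: log log n < n < n log n < n^3 < 2^n < n!.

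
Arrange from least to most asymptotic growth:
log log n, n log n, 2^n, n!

Ordered by growth rate: log log n < n log n < 2^n < n!.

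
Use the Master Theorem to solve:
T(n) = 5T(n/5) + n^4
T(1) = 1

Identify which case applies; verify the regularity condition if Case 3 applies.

a=5, b=5, f(n)=n^4.
log_5(5) = 1 < 4.
f(n) = Omega(n^(1+epsilon)) for some epsilon > 0, so Case 3 is the candidate.
Regularity: a*f(n/b) = 5*1*(n/5)^4 = (5/625)*1*n^4 <= c*f(n) with c = 5/625 < 1. Satisfied.
Case 3: T(n) = Theta(n^4).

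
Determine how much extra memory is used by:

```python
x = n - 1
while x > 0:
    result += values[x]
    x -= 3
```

Space complexity: O(1).
Only a constant amount of auxiliary storage is used; nothing grows with n.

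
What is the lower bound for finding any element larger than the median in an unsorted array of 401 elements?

To find an element larger than the median of 401 elements, we must see Omega(n) elements. Without seeing enough elements, an adversary can make any unseen element the median.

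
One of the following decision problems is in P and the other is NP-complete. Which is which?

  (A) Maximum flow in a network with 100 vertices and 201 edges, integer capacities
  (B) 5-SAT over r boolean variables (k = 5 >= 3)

(A) is P: Edmonds-Karp / push-relabel run in polynomial time.
(B) is NP-complete: 3-SAT is NP-complete (Cook-Levin); k-SAT for k>=3 reduces from 3-SAT.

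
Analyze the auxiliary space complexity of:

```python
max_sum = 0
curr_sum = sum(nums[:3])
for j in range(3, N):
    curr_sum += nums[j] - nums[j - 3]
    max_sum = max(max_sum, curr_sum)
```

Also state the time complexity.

Space complexity: O(1).
Only a constant amount of auxiliary storage is used; nothing grows with n.
Time complexity: O(n).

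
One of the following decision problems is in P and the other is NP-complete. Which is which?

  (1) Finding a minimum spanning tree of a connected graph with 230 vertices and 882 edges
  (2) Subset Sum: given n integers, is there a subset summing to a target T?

(1) is P: Kruskal's / Prim's algorithms run in polynomial time.
(2) is NP-complete: one of Karp's 21 NP-complete problems.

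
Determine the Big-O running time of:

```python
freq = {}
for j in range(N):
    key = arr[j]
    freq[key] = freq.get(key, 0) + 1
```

Time complexity: O(n).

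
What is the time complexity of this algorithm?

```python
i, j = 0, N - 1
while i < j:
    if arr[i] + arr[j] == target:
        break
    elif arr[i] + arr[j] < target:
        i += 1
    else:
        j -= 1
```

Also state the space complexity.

Time complexity: O(n).
Space complexity: O(1).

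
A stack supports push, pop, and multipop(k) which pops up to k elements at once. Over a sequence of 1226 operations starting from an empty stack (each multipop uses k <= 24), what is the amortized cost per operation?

Each element is pushed exactly once and popped at most once (whether by pop or as part of a multipop). So the total number of individual pops over the whole sequence is at most the number of pushes, which is at most 1226. Total work <= 2 * 1226, hence O(1) amortized per operation.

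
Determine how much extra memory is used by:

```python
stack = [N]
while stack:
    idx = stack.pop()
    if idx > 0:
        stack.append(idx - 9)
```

Space complexity: O(1).
Only a constant amount of auxiliary storage is used; nothing grows with n.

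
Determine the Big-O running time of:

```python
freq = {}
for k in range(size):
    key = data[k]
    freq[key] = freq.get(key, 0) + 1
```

Time complexity: O(n).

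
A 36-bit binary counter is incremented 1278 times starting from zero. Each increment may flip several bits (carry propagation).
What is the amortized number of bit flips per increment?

Bit i flips on every 2^i-th increment, so over 1278 increments bit i flips floor(1278/2^i) times. Summing over i: total flips < 2 * 1278. Amortized: < 2 = O(1) per increment.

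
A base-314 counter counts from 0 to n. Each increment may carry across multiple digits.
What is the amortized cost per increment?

Digit at position i changes every 314^i increments. Total digit changes over n increments: n * 314/(314-1) = O(n). Amortized: O(1).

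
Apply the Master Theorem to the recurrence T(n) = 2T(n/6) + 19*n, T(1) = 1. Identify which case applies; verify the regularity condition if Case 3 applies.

a=2, b=6, f(n)=19*n.
log_6(2) = 0.3869 < 1.
f(n) = Omega(n^(0.3869+epsilon)) for some epsilon > 0, so Case 3 is the candidate.
Regularity: a*f(n/b) = 2*19*(n/6)^1 = (2/6)*19*n^1 <= c*f(n) with c = 2/6 < 1. Satisfied.
Case 3: T(n) = Theta(n).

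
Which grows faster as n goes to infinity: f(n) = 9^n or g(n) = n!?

g(n) = n! grows faster: by Stirling n! ~ (n/e)^n sqrt(2*pi*n); (n/e)^n eventually dominates 9^n.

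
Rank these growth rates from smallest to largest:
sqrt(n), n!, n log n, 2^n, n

Ordered by growth rate: sqrt(n) < n < n log n < 2^n < n!.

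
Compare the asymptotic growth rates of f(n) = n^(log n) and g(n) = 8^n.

g(n) = 8^n grows faster: take logs: log(n^(log n)) = (log n)^2, log(8^n) = n log 8; n dominates (log n)^2.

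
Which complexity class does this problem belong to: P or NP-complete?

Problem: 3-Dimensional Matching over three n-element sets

This problem is NP-complete: one of Karp's 21 NP-complete problems.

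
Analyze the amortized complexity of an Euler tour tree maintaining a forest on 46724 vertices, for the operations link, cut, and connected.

An Euler tour tree stores each tree's Euler tour as a balanced BST keyed by tour position. On 46724 vertices: link concatenates two tours via O(1) splits/joins of size <= 2*46724 (O(log n)); cut splits the tour at the two occurrences of the edge (O(log n)); connected compares BST roots (O(log n) to find the root). All O(log n) amortized.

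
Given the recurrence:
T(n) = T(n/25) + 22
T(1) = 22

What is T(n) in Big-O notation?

Each step divides n by 25 and adds 22. After log_25(n) steps, T(n) = O(log n).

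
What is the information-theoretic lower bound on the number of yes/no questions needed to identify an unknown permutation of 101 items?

There are 101! = 9425947759838359420851623124482936749562312794702543768327889353416977599316221476503087861591808346911623490003549599583369706302603264000000000000000000000000 permutations. Each yes/no question gives at most 1 bit, so at least ceil(log_2(9425947759838359420851623124482936749562312794702543768327889353416977599316221476503087861591808346911623490003549599583369706302603264000000000000000000000000)) = 532 questions are needed.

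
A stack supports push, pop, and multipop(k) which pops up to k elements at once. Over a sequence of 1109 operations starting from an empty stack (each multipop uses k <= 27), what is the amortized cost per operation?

Each element is pushed exactly once and popped at most once (whether by pop or as part of a multipop). So the total number of individual pops over the whole sequence is at most the number of pushes, which is at most 1109. Total work <= 2 * 1109, hence O(1) amortized per operation.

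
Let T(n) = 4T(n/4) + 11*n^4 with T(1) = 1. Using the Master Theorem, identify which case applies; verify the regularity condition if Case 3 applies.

a=4, b=4, f(n)=11*n^4.
log_4(4) = 1 < 4.
f(n) = Omega(n^(1+epsilon)) for some epsilon > 0, so Case 3 is the candidate.
Regularity: a*f(n/b) = 4*11*(n/4)^4 = (4/256)*11*n^4 <= c*f(n) with c = 4/256 < 1. Satisfied.
Case 3: T(n) = Theta(n^4).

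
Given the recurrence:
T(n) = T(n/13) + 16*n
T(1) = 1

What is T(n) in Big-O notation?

Geometric series: 16*n*(1 + 1/13 + 1/13^2 + ...) = O(n). T(n) = O(n).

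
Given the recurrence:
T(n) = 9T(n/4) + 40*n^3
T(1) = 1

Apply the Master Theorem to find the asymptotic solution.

a=9, b=4, f(n)=40*n^3. log_4(9) = 1.585 < 3. Case 3: T(n) = O(n^3).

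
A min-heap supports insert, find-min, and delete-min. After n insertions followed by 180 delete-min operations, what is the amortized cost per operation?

Insert takes O(log n) worst case. Delete-min takes O(log n). Over a sequence of n inserts and 180 delete-mins, total cost is O((n + 180) log n). Amortized per operation: O(log n).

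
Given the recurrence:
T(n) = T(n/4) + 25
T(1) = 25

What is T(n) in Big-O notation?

Each step divides n by 4 and adds 25. After log_4(n) steps, T(n) = O(log n).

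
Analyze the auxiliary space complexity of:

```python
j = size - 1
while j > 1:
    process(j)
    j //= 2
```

Space complexity: O(1).
Only a constant amount of auxiliary storage is used; nothing grows with n.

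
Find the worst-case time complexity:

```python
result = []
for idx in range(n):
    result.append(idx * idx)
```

Time complexity: O(n).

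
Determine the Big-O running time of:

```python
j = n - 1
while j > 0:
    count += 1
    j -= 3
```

Time complexity: O(n).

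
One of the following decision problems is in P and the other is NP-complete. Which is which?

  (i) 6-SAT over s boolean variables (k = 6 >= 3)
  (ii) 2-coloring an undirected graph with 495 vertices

(i) is NP-complete: 3-SAT is NP-complete (Cook-Levin); k-SAT for k>=3 reduces from 3-SAT.
(ii) is P: 2-coloring is bipartiteness testing via BFS, O(V+E).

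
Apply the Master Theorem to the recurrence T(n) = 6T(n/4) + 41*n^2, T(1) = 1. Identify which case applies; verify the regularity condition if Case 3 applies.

a=6, b=4, f(n)=41*n^2.
log_4(6) = 1.292 < 2.
f(n) = Omega(n^(1.292+epsilon)) for some epsilon > 0, so Case 3 is the candidate.
Regularity: a*f(n/b) = 6*41*(n/4)^2 = (6/16)*41*n^2 <= c*f(n) with c = 6/16 < 1. Satisfied.
Case 3: T(n) = Theta(n^2).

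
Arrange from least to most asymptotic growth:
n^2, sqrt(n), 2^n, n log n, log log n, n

Ordered by growth rate: log log n < sqrt(n) < n < n log n < n^2 < 2^n.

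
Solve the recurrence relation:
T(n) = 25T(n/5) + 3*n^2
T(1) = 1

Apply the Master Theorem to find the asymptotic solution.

a=25, b=5, f(n)=3*n^2. log_5(25) = 2. Case 2: T(n) = O(n^2 log n).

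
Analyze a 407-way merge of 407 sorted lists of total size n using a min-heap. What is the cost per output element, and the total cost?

Maintain a min-heap of size 407 holding the current head of each list. Each output step does one extract-min (O(log 407)) and one insert of that list's next element (O(log 407)). Each of the n elements passes through the heap exactly once, so the total cost is O(n log 407), i.e. O(log 407) per output element.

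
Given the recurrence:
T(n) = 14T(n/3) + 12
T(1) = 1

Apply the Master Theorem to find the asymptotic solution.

a=14, b=3, f(n)=12. log_3(14) = 2.402. Case 1 of Master Theorem: T(n) = O(n^2.402).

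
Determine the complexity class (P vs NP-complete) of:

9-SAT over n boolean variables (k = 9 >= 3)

This problem is NP-complete: 3-SAT is NP-complete (Cook-Levin); k-SAT for k>=3 reduces from 3-SAT.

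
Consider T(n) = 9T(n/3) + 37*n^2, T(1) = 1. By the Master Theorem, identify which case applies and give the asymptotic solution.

a=9, b=3, f(n)=37*n^2.
log_3(9) = 2, so n^(log_b(a)) = n^2.
f(n) = Theta(n^2), so Case 2 applies.
T(n) = Theta(n^2 log n).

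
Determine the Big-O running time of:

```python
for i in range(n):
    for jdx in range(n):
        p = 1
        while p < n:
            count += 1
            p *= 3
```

Time complexity: O(n^2 log n).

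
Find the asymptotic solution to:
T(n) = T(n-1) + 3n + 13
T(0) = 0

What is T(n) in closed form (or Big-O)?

Dominant term in sum is 3*sum(i, i=1..n) = 3*n*(n+1)/2 = O(n^2).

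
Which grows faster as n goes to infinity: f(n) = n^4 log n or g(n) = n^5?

g(n) = n^5 grows faster: n^5 / (n^4 log n) = n/log n -> infinity.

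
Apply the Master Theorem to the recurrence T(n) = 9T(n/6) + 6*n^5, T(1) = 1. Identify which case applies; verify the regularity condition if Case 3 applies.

a=9, b=6, f(n)=6*n^5.
log_6(9) = 1.226 < 5.
f(n) = Omega(n^(1.226+epsilon)) for some epsilon > 0, so Case 3 is the candidate.
Regularity: a*f(n/b) = 9*6*(n/6)^5 = (9/7776)*6*n^5 <= c*f(n) with c = 9/7776 < 1. Satisfied.
Case 3: T(n) = Theta(n^5).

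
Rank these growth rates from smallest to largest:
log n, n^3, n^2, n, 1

Ordered by growth rate: 1 < log n < n < n^2 < n^3.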